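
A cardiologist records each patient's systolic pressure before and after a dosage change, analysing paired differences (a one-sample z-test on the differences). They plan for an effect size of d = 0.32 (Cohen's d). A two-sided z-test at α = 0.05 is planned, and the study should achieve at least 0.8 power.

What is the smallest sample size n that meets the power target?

n = 77

For power 0.8 need Φ(δ − z_{0.025}) = 0.8, so δ = z_{0.025} + z_{0.20} = 1.960 + 0.842 = 2.802.
(The Φ(−δ − z_{α/2}) term is vanishingly small for δ > 0 and is dropped in the standard sample-size formula.)
δ = d·√n ⇒ n = (δ/d)² = (2.802 / 0.32)² = 76.65.
Rounding up, n = 77.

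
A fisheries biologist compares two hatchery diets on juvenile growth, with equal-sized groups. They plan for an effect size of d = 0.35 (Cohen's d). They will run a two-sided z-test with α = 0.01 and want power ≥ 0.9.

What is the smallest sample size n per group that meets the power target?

n = 243 per group

Set Φ(δ − 2.576) = 0.9; then δ − 2.576 = Φ⁻¹(0.9) = 1.282, giving δ = 3.857.
(The Φ(−δ − z_{α/2}) term is vanishingly small for δ > 0 and is dropped in the standard sample-size formula.)
δ = d·√(n/2) ⇒ n = 2(δ/d)² = 2 × (3.857 / 0.35)² = 242.93.
Rounding up, n = 243 per group.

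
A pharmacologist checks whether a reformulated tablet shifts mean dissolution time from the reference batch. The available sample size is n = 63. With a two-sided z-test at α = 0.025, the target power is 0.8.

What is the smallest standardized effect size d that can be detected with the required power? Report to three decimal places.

Required noncentrality: δ = z_{0.0125} + z_{0.20} = 2.241 + 0.842 = 3.083.
(Lower-tail contribution to power is negligible for δ > 0.)
δ = d·√n ⇒ d = δ/√n = 3.083/√63 = 0.3884.

d ≈ 0.388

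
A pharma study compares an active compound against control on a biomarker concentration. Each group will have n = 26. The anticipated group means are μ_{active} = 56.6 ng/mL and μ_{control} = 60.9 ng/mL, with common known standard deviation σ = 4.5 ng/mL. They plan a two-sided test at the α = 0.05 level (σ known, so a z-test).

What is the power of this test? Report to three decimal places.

Power ≈ 0.931

Standardized effect: d = |μ_{active} − μ_{control}| / σ = |56.6 − 60.9| / 4.5 = 0.9556
Noncentrality parameter: δ = d·√(n/2) = 0.9556 × √(26/2) = 3.4453
Critical value for a two-sided test at α = 0.05: z_{α/2} = 1.960.
Power = Φ(δ − 1.960) + Φ(−δ − 1.960) = Φ(1.485) + Φ(-5.405) = 0.9313 + 0.0000 = 0.9313.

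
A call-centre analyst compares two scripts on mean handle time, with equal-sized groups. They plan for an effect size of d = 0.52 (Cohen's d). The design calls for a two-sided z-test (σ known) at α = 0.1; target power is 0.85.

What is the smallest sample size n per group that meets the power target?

For power 0.85 need Φ(δ − z_{0.05}) = 0.85, so δ = z_{0.05} + z_{0.15} = 1.645 + 1.036 = 2.681.
(The Φ(−δ − z_{α/2}) term is vanishingly small for δ > 0 and is dropped in the standard sample-size formula.)
δ = d·√(n/2) ⇒ n = 2(δ/d)² = 2 × (2.681 / 0.52)² = 53.18.
Rounding up, n = 54 per group.

n = 54 per group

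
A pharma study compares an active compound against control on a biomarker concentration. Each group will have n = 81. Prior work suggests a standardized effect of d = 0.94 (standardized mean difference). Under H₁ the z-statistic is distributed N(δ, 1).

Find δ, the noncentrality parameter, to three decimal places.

δ = d·√(n/2) = 0.94 × √(81/2) = 5.9821

δ ≈ 5.982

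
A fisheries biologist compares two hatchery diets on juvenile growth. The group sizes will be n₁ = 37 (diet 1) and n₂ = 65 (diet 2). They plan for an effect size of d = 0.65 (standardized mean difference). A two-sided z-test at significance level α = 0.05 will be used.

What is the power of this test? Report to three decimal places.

Power ≈ 0.884

Noncentrality parameter: δ = d / √(1/n₁ + 1/n₂) = 0.65 / √(1/37 + 1/65) = 3.1562
Critical value for a two-sided test at α = 0.05: z_{α/2} = 1.960.
Power = Φ(δ − 1.960) + Φ(−δ − 1.960) = Φ(1.196) + Φ(-5.116) = 0.8842 + 0.0000 = 0.8842.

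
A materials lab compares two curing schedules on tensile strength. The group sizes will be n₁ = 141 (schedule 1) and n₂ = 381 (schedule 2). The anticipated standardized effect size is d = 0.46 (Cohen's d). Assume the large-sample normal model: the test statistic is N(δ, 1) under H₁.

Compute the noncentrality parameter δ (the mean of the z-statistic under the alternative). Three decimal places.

δ ≈ 4.667

δ = d / √(1/n₁ + 1/n₂) = 0.46 / √(1/141 + 1/381) = 4.6665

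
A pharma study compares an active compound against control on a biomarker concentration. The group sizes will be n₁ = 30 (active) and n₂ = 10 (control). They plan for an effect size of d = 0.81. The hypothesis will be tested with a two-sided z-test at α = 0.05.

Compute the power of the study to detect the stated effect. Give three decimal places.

Noncentrality parameter: δ = d / √(1/n₁ + 1/n₂) = 0.81 / √(1/30 + 1/10) = 2.2183
Two-sided α = 0.05 → critical value z_{0.025} = 1.960.
Power = Φ(δ − 1.960) + Φ(−δ − 1.960) = Φ(0.258) + Φ(-4.178) = 0.6019 + 0.0000 = 0.6019.

Power ≈ 0.602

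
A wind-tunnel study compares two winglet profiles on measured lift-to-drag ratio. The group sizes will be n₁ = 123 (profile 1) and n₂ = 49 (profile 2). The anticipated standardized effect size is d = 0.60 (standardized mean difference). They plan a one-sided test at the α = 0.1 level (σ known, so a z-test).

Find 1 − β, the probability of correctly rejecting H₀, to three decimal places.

Power ≈ 0.988

Noncentrality parameter: δ = d / √(1/n₁ + 1/n₂) = 0.60 / √(1/123 + 1/49) = 3.5517
One-sided α = 0.1 → critical value z_{0.1} = 1.282.
Power = Φ(δ − 1.282) = Φ(2.270) = 0.9884.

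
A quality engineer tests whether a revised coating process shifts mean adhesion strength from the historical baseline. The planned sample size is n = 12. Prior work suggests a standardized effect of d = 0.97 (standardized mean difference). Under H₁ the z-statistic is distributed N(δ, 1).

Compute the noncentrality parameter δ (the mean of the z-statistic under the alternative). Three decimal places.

δ ≈ 3.360

The noncentrality parameter scales effect size by the design's sample-size factor: δ = d·√n = 0.97 × √12 = 3.3602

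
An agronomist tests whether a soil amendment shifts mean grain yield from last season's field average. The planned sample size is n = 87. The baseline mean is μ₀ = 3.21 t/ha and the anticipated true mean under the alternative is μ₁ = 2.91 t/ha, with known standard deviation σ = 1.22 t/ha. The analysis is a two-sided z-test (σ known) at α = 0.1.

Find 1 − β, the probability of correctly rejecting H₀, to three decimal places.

Standardized effect: d = |μ₁ − μ₀| / σ = |2.91 − 3.21| / 1.22 = 0.2459
Noncentrality parameter: λ = d·√n = 0.2459 × √87 = 2.2936
Critical value for a two-sided test at α = 0.1: z_{α/2} = 1.645.
Power = Φ(λ − 1.645) + Φ(−λ − 1.645) = Φ(0.649) + Φ(-3.938) = 0.7418 + 0.0000 = 0.7418.

Power ≈ 0.742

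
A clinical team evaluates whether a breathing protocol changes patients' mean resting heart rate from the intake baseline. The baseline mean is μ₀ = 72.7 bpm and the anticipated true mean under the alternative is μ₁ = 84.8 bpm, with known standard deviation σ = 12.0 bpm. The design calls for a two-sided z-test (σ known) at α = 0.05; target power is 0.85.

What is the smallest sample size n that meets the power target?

Standardized effect: d = |μ₁ − μ₀| / σ = |84.8 − 72.7| / 12.0 = 1.0083
For power 0.85 need Φ(δ − z_{0.025}) = 0.85, so δ = z_{0.025} + z_{0.15} = 1.960 + 1.036 = 2.996.
(For δ > 0 the lower-tail rejection region contributes negligibly to power, so the one-term inversion is standard.)
δ = d·√n ⇒ n = (δ/d)² = (2.996 / 1.0083)² = 8.83.
Round up to the next whole unit.

n = 9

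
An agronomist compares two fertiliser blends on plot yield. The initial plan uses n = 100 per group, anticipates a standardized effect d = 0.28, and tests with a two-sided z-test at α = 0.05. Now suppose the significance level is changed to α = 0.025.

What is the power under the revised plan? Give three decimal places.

Power ≈ 0.397

δ = d·√(n/2) = 0.28 × √(100/2) = 1.9799 (unchanged). New critical value: z_{0.0125} = 2.241.
Revised power = Φ(δ − 2.241) + Φ(−δ − 2.241) = Φ(-0.262) + Φ(-4.221) = 0.3969 + 0.0000 = 0.3969.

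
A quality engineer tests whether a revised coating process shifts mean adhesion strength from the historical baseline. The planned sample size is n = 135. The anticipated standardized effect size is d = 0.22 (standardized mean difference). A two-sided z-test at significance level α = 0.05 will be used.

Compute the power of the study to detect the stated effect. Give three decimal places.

Noncentrality parameter: δ = d·√n = 0.22 × √135 = 2.5562
Two-sided α = 0.05 → critical value z_{0.025} = 1.960.
Power = Φ(δ − 1.960) + Φ(−δ − 1.960) = Φ(0.596) + Φ(-4.516) = 0.7245 + 0.0000 = 0.7245.

Power ≈ 0.724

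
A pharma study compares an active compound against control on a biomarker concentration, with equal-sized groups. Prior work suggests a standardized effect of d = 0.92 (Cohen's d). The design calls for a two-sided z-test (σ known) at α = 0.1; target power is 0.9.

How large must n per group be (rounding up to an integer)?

n = 21 per group

Set Φ(δ − 1.645) = 0.9; then δ − 1.645 = Φ⁻¹(0.9) = 1.282, giving δ = 2.926.
(The Φ(−δ − z_{α/2}) term is vanishingly small for δ > 0 and is dropped in the standard sample-size formula.)
δ = d·√(n/2) ⇒ n = 2(δ/d)² = 2 × (2.926 / 0.92)² = 20.24.
Rounding up, n = 21 per group.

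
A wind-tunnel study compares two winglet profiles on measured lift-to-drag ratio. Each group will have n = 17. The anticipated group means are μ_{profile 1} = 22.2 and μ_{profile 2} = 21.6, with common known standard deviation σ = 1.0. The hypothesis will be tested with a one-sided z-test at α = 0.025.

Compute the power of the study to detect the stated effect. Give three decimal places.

Power ≈ 0.417

Standardized effect: d = |μ_{profile 1} − μ_{profile 2}| / σ = |22.2 − 21.6| / 1.0 = 0.6000
Noncentrality parameter: λ = d·√(n/2) = 0.6000 × √(17/2) = 1.7493
Critical value for a one-sided test at α = 0.025: z_α = 1.960.
Power = Φ(λ − 1.960) = Φ(-0.211) = 0.4166.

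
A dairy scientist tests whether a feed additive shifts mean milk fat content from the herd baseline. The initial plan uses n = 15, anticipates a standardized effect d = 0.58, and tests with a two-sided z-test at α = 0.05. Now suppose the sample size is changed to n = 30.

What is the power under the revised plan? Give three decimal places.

With n = 30: δ = d·√n = 0.58 × √30 = 3.1768. Critical value z_{0.025} = 1.960.
Revised power = Φ(δ − 1.960) + Φ(−δ − 1.960) = Φ(1.217) + Φ(-5.137) = 0.8882 + 0.0000 = 0.8882.

Power ≈ 0.888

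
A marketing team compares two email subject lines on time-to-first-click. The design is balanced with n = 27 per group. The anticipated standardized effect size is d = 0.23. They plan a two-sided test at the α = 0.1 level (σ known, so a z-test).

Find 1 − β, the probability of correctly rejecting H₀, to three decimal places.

Noncentrality parameter: λ = d·√(n/2) = 0.23 × √(27/2) = 0.8451
Two-sided α = 0.1 → critical value z_{0.05} = 1.645.
Power = Φ(λ − 1.645) + Φ(−λ − 1.645) = Φ(-0.800) + Φ(-2.490) = 0.2119 + 0.0064 = 0.2183.

Power ≈ 0.218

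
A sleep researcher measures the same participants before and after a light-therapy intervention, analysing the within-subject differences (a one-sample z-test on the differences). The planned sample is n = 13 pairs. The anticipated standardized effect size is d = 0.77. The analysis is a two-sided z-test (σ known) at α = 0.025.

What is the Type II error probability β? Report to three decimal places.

Noncentrality parameter: λ = d·√n = 0.77 × √13 = 2.7763
Two-sided α = 0.025 → critical value z_{0.0125} = 2.241.
Power = Φ(λ − 2.241) + Φ(−λ − 2.241) = Φ(0.535) + Φ(-5.018) = 0.7036 + 0.0000 = 0.7036.
Type II error: β = 1 − power = 1 − 0.7036 = 0.2964.

β ≈ 0.296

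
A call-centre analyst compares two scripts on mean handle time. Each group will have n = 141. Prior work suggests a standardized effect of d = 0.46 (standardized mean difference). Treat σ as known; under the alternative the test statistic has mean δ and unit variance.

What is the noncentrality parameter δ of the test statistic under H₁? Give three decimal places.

δ ≈ 3.862

The noncentrality parameter scales effect size by the design's sample-size factor: δ = d·√(n/2) = 0.46 × √(141/2) = 3.8624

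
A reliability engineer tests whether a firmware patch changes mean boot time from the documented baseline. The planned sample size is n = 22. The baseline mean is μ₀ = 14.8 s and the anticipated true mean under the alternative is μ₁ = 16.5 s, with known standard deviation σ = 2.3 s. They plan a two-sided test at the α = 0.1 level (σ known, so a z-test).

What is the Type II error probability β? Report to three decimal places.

Standardized effect: d = |μ₁ − μ₀| / σ = |16.5 − 14.8| / 2.3 = 0.7391
Noncentrality parameter: δ = d·√n = 0.7391 × √22 = 3.4668
Two-sided α = 0.1 → critical value z_{0.05} = 1.645.
Power = Φ(δ − 1.645) + Φ(−δ − 1.645) = Φ(1.822) + Φ(-5.112) = 0.9658 + 0.0000 = 0.9658.
Type II error: β = 1 − power = 1 − 0.9658 = 0.0342.

β ≈ 0.034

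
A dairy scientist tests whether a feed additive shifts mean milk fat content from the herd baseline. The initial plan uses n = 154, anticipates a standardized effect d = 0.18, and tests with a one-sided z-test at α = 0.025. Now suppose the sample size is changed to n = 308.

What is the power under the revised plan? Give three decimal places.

With n = 308: δ = d·√n = 0.18 × √308 = 3.1590. Critical value z_{0.025} = 1.960.
Revised power = P(Z > 1.960 − δ) = Φ(1.199) = 0.8847.

Power ≈ 0.885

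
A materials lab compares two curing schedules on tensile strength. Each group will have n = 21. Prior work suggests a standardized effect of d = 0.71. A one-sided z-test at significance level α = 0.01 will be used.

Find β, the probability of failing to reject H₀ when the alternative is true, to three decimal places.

Noncentrality parameter: δ = d·√(n/2) = 0.71 × √(21/2) = 2.3007
Critical value for a one-sided test at α = 0.01: z_α = 2.326.
Power = Φ(δ − 2.326) = Φ(-0.026) = 0.4898.
Type II error: β = 1 − power = 1 − 0.4898 = 0.5102.

β ≈ 0.510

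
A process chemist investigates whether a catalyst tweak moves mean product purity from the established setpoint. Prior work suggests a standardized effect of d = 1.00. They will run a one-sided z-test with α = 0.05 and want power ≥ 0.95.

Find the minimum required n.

n = 11

For power 0.95 need Φ(δ − z_{0.05}) = 0.95, so δ = z_{0.05} + z_{0.05} = 1.645 + 1.645 = 3.290.
δ = d·√n ⇒ n = (δ/d)² = (3.290 / 1.00)² = 10.82.
Rounding up, n = 11.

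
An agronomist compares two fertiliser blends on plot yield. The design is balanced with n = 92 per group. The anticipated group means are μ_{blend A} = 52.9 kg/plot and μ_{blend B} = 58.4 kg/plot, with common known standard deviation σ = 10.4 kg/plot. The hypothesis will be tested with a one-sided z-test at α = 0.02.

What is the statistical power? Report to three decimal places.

Standardized effect: d = |μ_{blend A} − μ_{blend B}| / σ = |52.9 − 58.4| / 10.4 = 0.5288
Noncentrality parameter: δ = d·√(n/2) = 0.5288 × √(92/2) = 3.5868
One-sided α = 0.02 → critical value z_{0.02} = 2.054.
Power = Φ(δ − 2.054) = Φ(1.533) = 0.9374.

Power ≈ 0.937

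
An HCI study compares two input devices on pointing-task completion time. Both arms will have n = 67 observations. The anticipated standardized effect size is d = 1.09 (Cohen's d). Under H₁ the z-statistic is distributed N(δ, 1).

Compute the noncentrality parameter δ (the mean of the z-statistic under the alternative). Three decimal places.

The noncentrality parameter scales effect size by the design's sample-size factor: δ = d·√(n/2) = 1.09 × √(67/2) = 6.3088

δ ≈ 6.309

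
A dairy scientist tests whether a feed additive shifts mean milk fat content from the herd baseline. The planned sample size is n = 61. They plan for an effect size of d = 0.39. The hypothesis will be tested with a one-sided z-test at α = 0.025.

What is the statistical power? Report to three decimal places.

Noncentrality parameter: δ = d·√n = 0.39 × √61 = 3.0460
Critical value for a one-sided test at α = 0.025: z_α = 1.960.
Power = Φ(δ − 1.960) = Φ(1.086) = 0.8613.

Power ≈ 0.861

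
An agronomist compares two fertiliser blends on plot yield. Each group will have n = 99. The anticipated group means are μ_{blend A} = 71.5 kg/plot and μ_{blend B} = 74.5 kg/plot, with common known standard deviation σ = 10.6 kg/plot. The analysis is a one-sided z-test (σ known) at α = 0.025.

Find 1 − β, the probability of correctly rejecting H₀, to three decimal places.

Standardized effect: d = |μ_{blend A} − μ_{blend B}| / σ = |71.5 − 74.5| / 10.6 = 0.2830
Noncentrality parameter: δ = d·√(n/2) = 0.2830 × √(99/2) = 1.9912
One-sided α = 0.025 → critical value z_{0.025} = 1.960.
Power = P(Z > 1.960 − δ) = Φ(0.031) = 0.5125.

Power ≈ 0.512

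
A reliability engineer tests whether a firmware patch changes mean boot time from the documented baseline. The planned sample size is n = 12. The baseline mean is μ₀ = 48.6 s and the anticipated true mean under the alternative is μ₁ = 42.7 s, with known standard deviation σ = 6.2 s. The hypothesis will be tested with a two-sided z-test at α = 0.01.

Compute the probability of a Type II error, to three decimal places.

Standardized effect: d = |μ₁ − μ₀| / σ = |42.7 − 48.6| / 6.2 = 0.9516
Noncentrality parameter: δ = d·√n = 0.9516 × √12 = 3.2965
Critical value for a two-sided test at α = 0.01: z_{α/2} = 2.576.
Power = Φ(δ − 2.576) + Φ(−δ − 2.576) = Φ(0.721) + Φ(-5.872) = 0.7644 + 0.0000 = 0.7644.
Type II error: β = 1 − power = 1 − 0.7644 = 0.2356.

β ≈ 0.236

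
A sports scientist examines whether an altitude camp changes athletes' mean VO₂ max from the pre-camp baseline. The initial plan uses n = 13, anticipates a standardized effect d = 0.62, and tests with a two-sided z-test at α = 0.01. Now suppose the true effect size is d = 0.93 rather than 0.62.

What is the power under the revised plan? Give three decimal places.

Power ≈ 0.782

With d = 0.93: δ = d·√n = 0.93 × √13 = 3.3532. Critical value z_{0.005} = 2.576.
Revised power = Φ(δ − 2.576) + Φ(−δ − 2.576) = Φ(0.777) + Φ(-5.929) = 0.7815 + 0.0000 = 0.7815.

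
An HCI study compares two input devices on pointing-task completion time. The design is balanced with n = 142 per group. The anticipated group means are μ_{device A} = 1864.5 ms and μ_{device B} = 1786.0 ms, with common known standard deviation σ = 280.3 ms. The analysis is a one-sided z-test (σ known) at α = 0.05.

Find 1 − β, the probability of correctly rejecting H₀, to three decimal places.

Power ≈ 0.763

Standardized effect: d = |μ_{device A} − μ_{device B}| / σ = |1864.5 − 1786.0| / 280.3 = 0.2801
Noncentrality parameter: δ = d·√(n/2) = 0.2801 × √(142/2) = 2.3598
Critical value for a one-sided test at α = 0.05: z_α = 1.645.
Power = P(Z > 1.645 − δ) = Φ(0.715) = 0.7627.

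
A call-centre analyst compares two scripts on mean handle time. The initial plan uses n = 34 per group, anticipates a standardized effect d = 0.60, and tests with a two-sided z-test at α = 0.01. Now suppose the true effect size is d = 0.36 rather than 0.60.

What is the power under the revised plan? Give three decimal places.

With d = 0.36: δ = d·√(n/2) = 0.36 × √(34/2) = 1.4843. Critical value z_{0.005} = 2.576.
Revised power = Φ(δ − 2.576) + Φ(−δ − 2.576) = Φ(-1.092) + Φ(-4.060) = 0.1375 + 0.0000 = 0.1375.

Power ≈ 0.138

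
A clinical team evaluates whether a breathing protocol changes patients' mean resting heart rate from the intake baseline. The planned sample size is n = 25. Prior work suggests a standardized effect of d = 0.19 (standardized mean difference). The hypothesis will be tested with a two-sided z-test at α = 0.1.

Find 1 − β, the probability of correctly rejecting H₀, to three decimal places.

Noncentrality parameter: λ = d·√n = 0.19 × √25 = 0.9500
Two-sided α = 0.1 → critical value z_{0.05} = 1.645.
Power = Φ(λ − 1.645) + Φ(−λ − 1.645) = Φ(-0.695) + Φ(-2.595) = 0.2436 + 0.0047 = 0.2483.

Power ≈ 0.248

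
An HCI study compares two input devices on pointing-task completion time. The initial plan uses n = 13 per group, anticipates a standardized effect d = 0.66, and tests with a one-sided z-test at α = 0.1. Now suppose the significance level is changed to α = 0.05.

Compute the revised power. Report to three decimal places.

δ = d·√(n/2) = 0.66 × √(13/2) = 1.6827 (unchanged). New critical value: z_{0.05} = 1.645.
Revised power = Φ(δ − 1.645) = Φ(0.038) = 0.5151.

Power ≈ 0.515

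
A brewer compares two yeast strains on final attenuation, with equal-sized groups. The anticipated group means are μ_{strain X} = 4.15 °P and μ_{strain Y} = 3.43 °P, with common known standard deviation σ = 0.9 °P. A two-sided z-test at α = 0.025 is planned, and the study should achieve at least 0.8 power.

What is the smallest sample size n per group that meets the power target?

n = 30 per group

Standardized effect: d = |μ_{strain X} − μ_{strain Y}| / σ = |4.15 − 3.43| / 0.9 = 0.8000
Set Φ(δ − 2.241) = 0.8; then δ − 2.241 = Φ⁻¹(0.8) = 0.842, giving δ = 3.083.
(For δ > 0 the lower-tail rejection region contributes negligibly to power, so the one-term inversion is standard.)
δ = d·√(n/2) ⇒ n = 2(δ/d)² = 2 × (3.083 / 0.8000)² = 29.70.
Round up to the next whole unit.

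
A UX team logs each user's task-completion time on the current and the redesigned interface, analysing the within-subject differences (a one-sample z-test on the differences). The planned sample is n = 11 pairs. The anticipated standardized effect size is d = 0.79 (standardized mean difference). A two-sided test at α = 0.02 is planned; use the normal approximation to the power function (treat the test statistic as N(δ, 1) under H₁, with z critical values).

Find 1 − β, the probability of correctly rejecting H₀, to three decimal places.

Noncentrality parameter: δ = d·√n = 0.79 × √11 = 2.6201
Two-sided α = 0.02 → critical value z_{0.01} = 2.326.
Power = Φ(δ − 2.326) + Φ(−δ − 2.326) = Φ(0.294) + Φ(-4.946) = 0.6155 + 0.0000 = 0.6155.

Power ≈ 0.616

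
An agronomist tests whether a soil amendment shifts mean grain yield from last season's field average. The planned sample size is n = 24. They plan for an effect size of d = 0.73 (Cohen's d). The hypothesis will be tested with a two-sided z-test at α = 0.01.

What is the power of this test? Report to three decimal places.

Noncentrality parameter: δ = d·√n = 0.73 × √24 = 3.5763
Two-sided α = 0.01 → critical value z_{0.005} = 2.576.
Power = Φ(δ − 2.576) + Φ(−δ − 2.576) = Φ(1.000) + Φ(-6.152) = 0.8414 + 0.0000 = 0.8414.

Power ≈ 0.841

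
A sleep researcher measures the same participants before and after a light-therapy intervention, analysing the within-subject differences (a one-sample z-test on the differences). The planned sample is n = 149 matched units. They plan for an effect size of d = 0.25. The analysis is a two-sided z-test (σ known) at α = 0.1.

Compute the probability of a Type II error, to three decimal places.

Noncentrality parameter: δ = d·√n = 0.25 × √149 = 3.0516
Two-sided α = 0.1 → critical value z_{0.05} = 1.645.
Power = Φ(δ − 1.645) + Φ(−δ − 1.645) = Φ(1.407) + Φ(-4.696) = 0.9203 + 0.0000 = 0.9203.
Type II error: β = 1 − power = 1 − 0.9203 = 0.0797.

β ≈ 0.080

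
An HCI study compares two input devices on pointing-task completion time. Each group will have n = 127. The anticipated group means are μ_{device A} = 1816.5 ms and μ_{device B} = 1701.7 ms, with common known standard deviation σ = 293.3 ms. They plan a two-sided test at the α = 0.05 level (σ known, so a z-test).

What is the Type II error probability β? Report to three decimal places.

β ≈ 0.123

Standardized effect: d = |μ_{device A} − μ_{device B}| / σ = |1816.5 − 1701.7| / 293.3 = 0.3914
Noncentrality parameter: δ = d·√(n/2) = 0.3914 × √(127/2) = 3.1190
Two-sided α = 0.05 → critical value z_{0.025} = 1.960.
Power = Φ(δ − 1.960) + Φ(−δ − 1.960) = Φ(1.159) + Φ(-5.079) = 0.8768 + 0.0000 = 0.8768.
Type II error: β = 1 − power = 1 − 0.8768 = 0.1232.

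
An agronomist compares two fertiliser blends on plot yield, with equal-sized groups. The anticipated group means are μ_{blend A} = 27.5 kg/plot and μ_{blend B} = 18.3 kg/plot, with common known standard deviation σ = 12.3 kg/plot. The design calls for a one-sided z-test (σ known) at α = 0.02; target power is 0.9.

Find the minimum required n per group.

Standardized effect: d = |μ_{blend A} − μ_{blend B}| / σ = |27.5 − 18.3| / 12.3 = 0.7480
For power 0.9 need Φ(δ − z_{0.02}) = 0.9, so δ = z_{0.02} + z_{0.10} = 2.054 + 1.282 = 3.335.
δ = d·√(n/2) ⇒ n = 2(δ/d)² = 2 × (3.335 / 0.7480)² = 39.77.
Rounding up, n = 40 per group.

n = 40 per group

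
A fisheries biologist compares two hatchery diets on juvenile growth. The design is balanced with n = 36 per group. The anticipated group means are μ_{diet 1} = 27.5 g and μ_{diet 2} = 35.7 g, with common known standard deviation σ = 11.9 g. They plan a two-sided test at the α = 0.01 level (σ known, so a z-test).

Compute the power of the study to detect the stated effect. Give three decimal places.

Power ≈ 0.636

Standardized effect: d = |μ_{diet 1} − μ_{diet 2}| / σ = |27.5 − 35.7| / 11.9 = 0.6891
Noncentrality parameter: δ = d·√(n/2) = 0.6891 × √(36/2) = 2.9235
Critical value for a two-sided test at α = 0.01: z_{α/2} = 2.576.
Power = Φ(δ − 2.576) + Φ(−δ − 2.576) = Φ(0.348) + Φ(-5.499) = 0.6360 + 0.0000 = 0.6360.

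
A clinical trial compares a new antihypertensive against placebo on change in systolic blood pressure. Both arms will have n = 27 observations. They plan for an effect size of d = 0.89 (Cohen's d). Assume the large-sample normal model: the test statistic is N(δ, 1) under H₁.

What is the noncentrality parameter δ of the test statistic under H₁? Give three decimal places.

δ ≈ 3.270

δ = d·√(n/2) = 0.89 × √(27/2) = 3.2701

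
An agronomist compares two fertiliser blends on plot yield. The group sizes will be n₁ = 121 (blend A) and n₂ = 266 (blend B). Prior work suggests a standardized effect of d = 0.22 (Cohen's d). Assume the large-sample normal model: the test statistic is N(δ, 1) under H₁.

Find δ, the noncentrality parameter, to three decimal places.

δ ≈ 2.006

The noncentrality parameter scales effect size by the design's sample-size factor: δ = d / √(1/n₁ + 1/n₂) = 0.22 / √(1/121 + 1/266) = 2.0063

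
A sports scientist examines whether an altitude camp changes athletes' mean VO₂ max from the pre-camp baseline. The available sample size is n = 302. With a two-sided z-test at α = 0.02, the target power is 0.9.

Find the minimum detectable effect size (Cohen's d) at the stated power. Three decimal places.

d ≈ 0.208

Required noncentrality: δ = z_{0.01} + z_{0.10} = 2.326 + 1.282 = 3.608.
(Lower-tail contribution to power is negligible for δ > 0.)
δ = d·√n ⇒ d = δ/√n = 3.608/√302 = 0.2076.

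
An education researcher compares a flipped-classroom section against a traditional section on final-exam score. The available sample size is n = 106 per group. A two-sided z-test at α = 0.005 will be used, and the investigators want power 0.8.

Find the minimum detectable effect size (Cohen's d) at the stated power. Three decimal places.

d ≈ 0.501

Required noncentrality: δ = z_{0.0025} + z_{0.20} = 2.807 + 0.842 = 3.649.
(Lower-tail contribution to power is negligible for δ > 0.)
δ = d·√(n/2) ⇒ d = δ/√(n/2) = 3.649/√(106/2) = 0.5012.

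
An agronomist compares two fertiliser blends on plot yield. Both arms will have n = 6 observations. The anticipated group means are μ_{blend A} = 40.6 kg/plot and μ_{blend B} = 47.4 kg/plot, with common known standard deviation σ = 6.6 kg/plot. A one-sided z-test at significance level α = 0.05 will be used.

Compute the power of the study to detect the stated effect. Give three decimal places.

Standardized effect: d = |μ_{blend A} − μ_{blend B}| / σ = |40.6 − 47.4| / 6.6 = 1.0303
Noncentrality parameter: δ = d·√(n/2) = 1.0303 × √(6/2) = 1.7845
Critical value for a one-sided test at α = 0.05: z_α = 1.645.
Power = Φ(δ − 1.645) = Φ(0.140) = 0.5555.

Power ≈ 0.556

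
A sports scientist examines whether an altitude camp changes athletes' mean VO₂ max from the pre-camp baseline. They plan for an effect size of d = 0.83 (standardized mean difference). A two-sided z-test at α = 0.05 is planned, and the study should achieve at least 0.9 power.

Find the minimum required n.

n = 16

Set Φ(δ − 1.960) = 0.9; then δ − 1.960 = Φ⁻¹(0.9) = 1.282, giving δ = 3.242.
(The Φ(−δ − z_{α/2}) term is vanishingly small for δ > 0 and is dropped in the standard sample-size formula.)
δ = d·√n ⇒ n = (δ/d)² = (3.242 / 0.83)² = 15.25.
Round up to the next whole unit.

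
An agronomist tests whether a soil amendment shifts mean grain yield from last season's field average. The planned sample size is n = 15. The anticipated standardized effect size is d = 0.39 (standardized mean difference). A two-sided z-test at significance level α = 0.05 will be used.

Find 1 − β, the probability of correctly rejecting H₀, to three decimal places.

Power ≈ 0.327

Noncentrality parameter: δ = d·√n = 0.39 × √15 = 1.5105
Two-sided α = 0.05 → critical value z_{0.025} = 1.960.
Power = Φ(δ − 1.960) + Φ(−δ − 1.960) = Φ(-0.450) + Φ(-3.470) = 0.3265 + 0.0003 = 0.3268.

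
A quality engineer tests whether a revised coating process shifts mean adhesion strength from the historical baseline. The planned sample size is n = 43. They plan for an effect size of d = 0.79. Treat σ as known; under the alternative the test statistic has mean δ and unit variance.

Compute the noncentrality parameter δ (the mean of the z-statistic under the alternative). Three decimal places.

δ ≈ 5.180

δ = d·√n = 0.79 × √43 = 5.1804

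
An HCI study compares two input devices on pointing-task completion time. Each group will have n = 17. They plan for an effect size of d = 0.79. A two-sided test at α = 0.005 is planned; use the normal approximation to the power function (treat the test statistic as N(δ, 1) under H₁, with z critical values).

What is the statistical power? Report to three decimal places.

Power ≈ 0.307

Noncentrality parameter: δ = d·√(n/2) = 0.79 × √(17/2) = 2.3032
Critical value for a two-sided test at α = 0.005: z_{α/2} = 2.807.
Power = Φ(δ − 2.807) + Φ(−δ − 2.807) = Φ(-0.504) + Φ(-5.110) = 0.3072 + 0.0000 = 0.3072.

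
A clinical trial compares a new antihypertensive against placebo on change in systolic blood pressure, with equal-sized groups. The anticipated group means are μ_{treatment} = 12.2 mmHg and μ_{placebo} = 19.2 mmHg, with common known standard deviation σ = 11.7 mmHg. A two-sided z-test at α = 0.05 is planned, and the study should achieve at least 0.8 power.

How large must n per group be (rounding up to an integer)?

n = 44 per group

Standardized effect: d = |μ_{treatment} − μ_{placebo}| / σ = |12.2 − 19.2| / 11.7 = 0.5983
For power 0.8 need Φ(δ − z_{0.025}) = 0.8, so δ = z_{0.025} + z_{0.20} = 1.960 + 0.842 = 2.802.
(Ignoring the negligible lower-tail rejection probability gives the usual closed-form inversion.)
δ = d·√(n/2) ⇒ n = 2(δ/d)² = 2 × (2.802 / 0.5983)² = 43.85.
Rounding up, n = 44 per group.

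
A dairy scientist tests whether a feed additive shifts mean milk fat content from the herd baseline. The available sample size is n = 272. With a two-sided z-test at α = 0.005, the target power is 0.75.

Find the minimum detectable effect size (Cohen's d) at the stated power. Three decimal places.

d ≈ 0.211

Need Φ(δ − 2.807) = 0.75, so δ = 2.807 + 0.674 = 3.482.
(Lower-tail contribution to power is negligible for δ > 0.)
δ = d·√n ⇒ d = δ/√n = 3.482/√272 = 0.2111.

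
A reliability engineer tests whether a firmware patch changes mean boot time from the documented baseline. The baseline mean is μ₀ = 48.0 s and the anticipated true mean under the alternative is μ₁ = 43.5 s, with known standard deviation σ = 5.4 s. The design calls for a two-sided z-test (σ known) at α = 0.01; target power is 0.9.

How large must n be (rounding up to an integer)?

Standardized effect: d = |μ₁ − μ₀| / σ = |43.5 − 48.0| / 5.4 = 0.8333
For power 0.9 need Φ(δ − z_{0.005}) = 0.9, so δ = z_{0.005} + z_{0.10} = 2.576 + 1.282 = 3.857.
(The Φ(−δ − z_{α/2}) term is vanishingly small for δ > 0 and is dropped in the standard sample-size formula.)
δ = d·√n ⇒ n = (δ/d)² = (3.857 / 0.8333)² = 21.43.
Rounding up, n = 22.

n = 22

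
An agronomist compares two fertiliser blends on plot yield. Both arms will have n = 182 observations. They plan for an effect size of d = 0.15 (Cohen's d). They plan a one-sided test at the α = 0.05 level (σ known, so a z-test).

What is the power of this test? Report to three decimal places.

Power ≈ 0.415

Noncentrality parameter: δ = d·√(n/2) = 0.15 × √(182/2) = 1.4309
Critical value for a one-sided test at α = 0.05: z_α = 1.645.
Power = Φ(δ − 1.645) = Φ(-0.214) = 0.4153.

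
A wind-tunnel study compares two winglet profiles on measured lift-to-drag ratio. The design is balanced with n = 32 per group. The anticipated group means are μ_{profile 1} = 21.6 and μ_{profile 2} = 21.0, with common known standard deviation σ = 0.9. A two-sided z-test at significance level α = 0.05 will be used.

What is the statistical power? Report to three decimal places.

Power ≈ 0.760

Standardized effect: d = |μ_{profile 1} − μ_{profile 2}| / σ = |21.6 − 21.0| / 0.9 = 0.6667
Noncentrality parameter: δ = d·√(n/2) = 0.6667 × √(32/2) = 2.6667
Critical value for a two-sided test at α = 0.05: z_{α/2} = 1.960.
Power = Φ(δ − 1.960) + Φ(−δ − 1.960) = Φ(0.707) + Φ(-4.627) = 0.7601 + 0.0000 = 0.7601.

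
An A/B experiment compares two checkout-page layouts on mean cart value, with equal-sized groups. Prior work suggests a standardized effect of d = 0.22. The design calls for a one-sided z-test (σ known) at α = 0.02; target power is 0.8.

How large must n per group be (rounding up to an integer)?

n = 347 per group

Set Φ(δ − 2.054) = 0.8; then δ − 2.054 = Φ⁻¹(0.8) = 0.842, giving δ = 2.895.
δ = d·√(n/2) ⇒ n = 2(δ/d)² = 2 × (2.895 / 0.22)² = 346.41.
Rounding up, n = 347 per group.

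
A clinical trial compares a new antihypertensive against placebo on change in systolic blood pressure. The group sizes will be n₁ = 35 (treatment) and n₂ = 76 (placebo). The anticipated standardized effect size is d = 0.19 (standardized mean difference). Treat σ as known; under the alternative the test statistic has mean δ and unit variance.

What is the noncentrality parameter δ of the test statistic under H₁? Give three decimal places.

δ ≈ 0.930

δ = d / √(1/n₁ + 1/n₂) = 0.19 / √(1/35 + 1/76) = 0.9301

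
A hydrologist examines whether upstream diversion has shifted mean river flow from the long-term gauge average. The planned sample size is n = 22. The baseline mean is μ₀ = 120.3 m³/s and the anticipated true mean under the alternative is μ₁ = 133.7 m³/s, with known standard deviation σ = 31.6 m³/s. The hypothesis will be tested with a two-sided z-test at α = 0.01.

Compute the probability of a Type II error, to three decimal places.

Standardized effect: d = |μ₁ − μ₀| / σ = |133.7 − 120.3| / 31.6 = 0.4241
Noncentrality parameter: δ = d·√n = 0.4241 × √22 = 1.9890
Two-sided α = 0.01 → critical value z_{0.005} = 2.576.
Power = Φ(δ − 2.576) + Φ(−δ − 2.576) = Φ(-0.587) + Φ(-4.565) = 0.2787 + 0.0000 = 0.2787.
Type II error: β = 1 − power = 1 − 0.2787 = 0.7213.

β ≈ 0.721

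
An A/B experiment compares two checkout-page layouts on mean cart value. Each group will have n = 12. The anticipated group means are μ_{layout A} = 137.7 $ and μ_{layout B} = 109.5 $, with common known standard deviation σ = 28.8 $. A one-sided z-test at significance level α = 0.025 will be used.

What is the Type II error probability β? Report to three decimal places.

β ≈ 0.331

Standardized effect: d = |μ_{layout A} − μ_{layout B}| / σ = |137.7 − 109.5| / 28.8 = 0.9792
Noncentrality parameter: δ = d·√(n/2) = 0.9792 × √(12/2) = 2.3985
Critical value for a one-sided test at α = 0.025: z_α = 1.960.
Power = P(Z > 1.960 − δ) = Φ(0.438) = 0.6695.
Type II error: β = 1 − power = 1 − 0.6695 = 0.3305.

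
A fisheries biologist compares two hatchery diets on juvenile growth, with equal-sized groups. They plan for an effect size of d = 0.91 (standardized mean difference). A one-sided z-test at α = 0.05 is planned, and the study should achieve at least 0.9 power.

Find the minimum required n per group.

Set Φ(δ − 1.645) = 0.9; then δ − 1.645 = Φ⁻¹(0.9) = 1.282, giving δ = 2.926.
δ = d·√(n/2) ⇒ n = 2(δ/d)² = 2 × (2.926 / 0.91)² = 20.68.
Round up to the next whole unit.

n = 21 per group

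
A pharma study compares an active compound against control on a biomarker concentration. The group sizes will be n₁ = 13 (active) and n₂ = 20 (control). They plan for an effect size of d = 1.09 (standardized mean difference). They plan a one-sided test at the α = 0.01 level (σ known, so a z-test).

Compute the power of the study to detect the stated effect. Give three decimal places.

Power ≈ 0.768

Noncentrality parameter: δ = d / √(1/n₁ + 1/n₂) = 1.09 / √(1/13 + 1/20) = 3.0595
Critical value for a one-sided test at α = 0.01: z_α = 2.326.
Power = P(Z > 2.326 − δ) = Φ(0.733) = 0.7683.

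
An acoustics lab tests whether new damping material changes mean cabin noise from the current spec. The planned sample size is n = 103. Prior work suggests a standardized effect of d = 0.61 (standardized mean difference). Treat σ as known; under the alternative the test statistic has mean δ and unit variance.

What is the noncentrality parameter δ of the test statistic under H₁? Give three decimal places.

δ ≈ 6.191

δ = d·√n = 0.61 × √103 = 6.1908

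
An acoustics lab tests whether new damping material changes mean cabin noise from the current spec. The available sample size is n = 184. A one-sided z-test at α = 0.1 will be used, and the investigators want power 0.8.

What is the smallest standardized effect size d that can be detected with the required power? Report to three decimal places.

d ≈ 0.157

Required noncentrality: δ = z_{0.1} + z_{0.20} = 1.282 + 0.842 = 2.123.
δ = d·√n ⇒ d = δ/√n = 2.123/√184 = 0.1565.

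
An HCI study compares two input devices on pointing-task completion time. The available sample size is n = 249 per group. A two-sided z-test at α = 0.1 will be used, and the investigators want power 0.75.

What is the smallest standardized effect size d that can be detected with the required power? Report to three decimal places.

Required noncentrality: δ = z_{0.05} + z_{0.25} = 1.645 + 0.674 = 2.319.
(The second rejection-region term Φ(−δ − z_{α/2}) is negligible and dropped.)
δ = d·√(n/2) ⇒ d = δ/√(n/2) = 2.319/√(249/2) = 0.2079.

d ≈ 0.208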